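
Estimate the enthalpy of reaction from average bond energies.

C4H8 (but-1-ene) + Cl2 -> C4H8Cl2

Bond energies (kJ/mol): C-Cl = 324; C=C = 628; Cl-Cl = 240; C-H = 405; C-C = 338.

ΔH ≈ −118 kJ

Bonds broken (reactants):
  C-C: 2 × 338 = 676
  C-H: 8 × 405 = 3240
  C=C: 1 × 628 = 628
  Cl-Cl: 1 × 240 = 240
  Σ(broken) = 4784 kJ
Bonds formed (products):
  C-C: 3 × 338 = 1014
  C-Cl: 2 × 324 = 648
  C-H: 8 × 405 = 3240
  Σ(formed) = 4902 kJ
ΔH = Σ(broken) − Σ(formed) = 4784 − 4902 = −118 kJ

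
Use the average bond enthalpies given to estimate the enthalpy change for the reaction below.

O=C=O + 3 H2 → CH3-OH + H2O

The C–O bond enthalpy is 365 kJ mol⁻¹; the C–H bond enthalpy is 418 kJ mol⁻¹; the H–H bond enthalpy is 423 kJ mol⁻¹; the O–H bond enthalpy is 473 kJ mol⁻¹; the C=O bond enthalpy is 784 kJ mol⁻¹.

Bonds broken (reactants):
  C=O: 2 × 784 = 1568
  H–H: 3 × 423 = 1269
  Σ(broken) = 2837 kJ
Bonds formed (products):
  C–H: 3 × 418 = 1254
  C–O: 1 × 365 = 365
  O–H: 3 × 473 = 1419
  Σ(formed) = 3038 kJ
ΔH = Σ(broken) − Σ(formed) = 2837 − 3038 = −201 kJ

ΔH ≈ −201 kJ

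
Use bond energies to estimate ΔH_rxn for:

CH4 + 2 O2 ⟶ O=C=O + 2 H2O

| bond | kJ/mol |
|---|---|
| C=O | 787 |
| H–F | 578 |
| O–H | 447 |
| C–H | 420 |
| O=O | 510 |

ΔH ≈ −662 kJ

Bonds broken (reactants):
  C–H: 4 × 420 = 1680
  O=O: 2 × 510 = 1020
  Σ(broken) = 2700 kJ
Bonds formed (products):
  C=O: 2 × 787 = 1574
  O–H: 4 × 447 = 1788
  Σ(formed) = 3362 kJ
ΔH = Σ(broken) − Σ(formed) = 2700 − 3362 = −662 kJ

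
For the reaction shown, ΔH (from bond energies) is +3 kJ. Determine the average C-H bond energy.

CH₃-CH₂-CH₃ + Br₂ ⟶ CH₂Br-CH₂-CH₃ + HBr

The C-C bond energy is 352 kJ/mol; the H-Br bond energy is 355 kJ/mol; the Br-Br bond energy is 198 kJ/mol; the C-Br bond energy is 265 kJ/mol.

Let D be the C-H bond energy.
Σ(broken) = 1×198 + 2×352 + 8×D = 902 + 8D
Σ(formed) = 1×265 + 2×352 + 7×D + 1×355 = 1324 + 7D
ΔH = Σ(broken) − Σ(formed) = (902 + 8D) − (1324 + 7D) = −422 + D
Setting this equal to +3 kJ gives D = 425 kJ/mol.

D(C-H) ≈ 425 kJ/mol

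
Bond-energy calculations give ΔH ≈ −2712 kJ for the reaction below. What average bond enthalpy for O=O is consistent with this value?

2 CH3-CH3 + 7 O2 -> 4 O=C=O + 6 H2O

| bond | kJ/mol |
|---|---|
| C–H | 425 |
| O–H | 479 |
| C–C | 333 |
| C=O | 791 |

Let D be the O=O bond energy.
Σ(broken) = 2×333 + 12×425 + 7×D = 5766 + 7D
Σ(formed) = 8×791 + 12×479 = 12076
ΔH = Σ(broken) − Σ(formed) = (5766 + 7D) − (12076) = −6310 + 7D
Setting this equal to −2712 kJ gives 7D = 3598, so D = 514 kJ/mol.

D(O=O) ≈ 514 kJ/mol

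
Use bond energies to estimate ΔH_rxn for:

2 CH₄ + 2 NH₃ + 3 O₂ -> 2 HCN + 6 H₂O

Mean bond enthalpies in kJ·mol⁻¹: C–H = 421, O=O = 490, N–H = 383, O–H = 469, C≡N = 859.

Bonds broken (reactants):
  C–H: 8 × 421 = 3368
  N–H: 6 × 383 = 2298
  O=O: 3 × 490 = 1470
  Σ(broken) = 7136 kJ
Bonds formed (products):
  C≡N: 2 × 859 = 1718
  C–H: 2 × 421 = 842
  O–H: 12 × 469 = 5628
  Σ(formed) = 8188 kJ
ΔH = Σ(broken) − Σ(formed) = 7136 − 8188 = −1052 kJ

ΔH ≈ −1052 kJ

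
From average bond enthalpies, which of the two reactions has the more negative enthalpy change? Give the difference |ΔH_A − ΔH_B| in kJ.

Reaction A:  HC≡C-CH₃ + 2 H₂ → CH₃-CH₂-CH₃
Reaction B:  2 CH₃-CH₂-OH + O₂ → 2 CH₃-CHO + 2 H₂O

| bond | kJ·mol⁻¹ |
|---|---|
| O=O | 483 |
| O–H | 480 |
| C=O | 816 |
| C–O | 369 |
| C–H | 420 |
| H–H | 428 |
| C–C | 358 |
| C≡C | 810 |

Reaction B, by 159 kJ

Reaction A:
  Bonds broken (reactants):
    C≡C: 1 × 810 = 810
    C–C: 1 × 358 = 358
    C–H: 4 × 420 = 1680
    H–H: 2 × 428 = 856
    Σ(broken) = 3704 kJ
  Bonds formed (products):
    C–C: 2 × 358 = 716
    C–H: 8 × 420 = 3360
    Σ(formed) = 4076 kJ
  ΔH_A = 3704 − 4076 = −372 kJ
Reaction B:
  Bonds broken (reactants):
    C–C: 2 × 358 = 716
    C–H: 10 × 420 = 4200
    C–O: 2 × 369 = 738
    O–H: 2 × 480 = 960
    O=O: 1 × 483 = 483
    Σ(broken) = 7097 kJ
  Bonds formed (products):
    C–C: 2 × 358 = 716
    C–H: 8 × 420 = 3360
    C=O: 2 × 816 = 1632
    O–H: 4 × 480 = 1920
    Σ(formed) = 7628 kJ
  ΔH_B = 7097 − 7628 = −531 kJ
ΔH_A − ΔH_B = +159 kJ, so reaction B has the more negative ΔH; |ΔH_A − ΔH_B| = 159 kJ.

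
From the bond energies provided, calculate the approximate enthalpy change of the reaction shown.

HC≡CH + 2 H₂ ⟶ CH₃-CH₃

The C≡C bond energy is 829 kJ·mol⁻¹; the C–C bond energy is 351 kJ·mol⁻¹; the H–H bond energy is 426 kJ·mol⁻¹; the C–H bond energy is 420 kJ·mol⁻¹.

ΔH ≈ −350 kJ

Bonds broken (reactants):
  C≡C: 1 × 829 = 829
  C–H: 2 × 420 = 840
  H–H: 2 × 426 = 852
  Σ(broken) = 2521 kJ
Bonds formed (products):
  C–C: 1 × 351 = 351
  C–H: 6 × 420 = 2520
  Σ(formed) = 2871 kJ
ΔH = Σ(broken) − Σ(formed) = 2521 − 2871 = −350 kJ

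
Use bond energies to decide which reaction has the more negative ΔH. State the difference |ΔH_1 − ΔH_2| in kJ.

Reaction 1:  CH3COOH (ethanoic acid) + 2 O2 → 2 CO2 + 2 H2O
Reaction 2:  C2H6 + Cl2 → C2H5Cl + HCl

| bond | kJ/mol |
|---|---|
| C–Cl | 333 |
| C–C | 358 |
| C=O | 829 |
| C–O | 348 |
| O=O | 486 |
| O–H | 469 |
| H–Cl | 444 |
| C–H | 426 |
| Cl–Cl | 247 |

Reaction 1, by 834 kJ

Reaction 1:
  Bonds broken (reactants):
    C–C: 1 × 358 = 358
    C–H: 3 × 426 = 1278
    C–O: 1 × 348 = 348
    C=O: 1 × 829 = 829
    O–H: 1 × 469 = 469
    O=O: 2 × 486 = 972
    Σ(broken) = 4254 kJ
  Bonds formed (products):
    C=O: 4 × 829 = 3316
    O–H: 4 × 469 = 1876
    Σ(formed) = 5192 kJ
  ΔH_1 = 4254 − 5192 = −938 kJ
Reaction 2:
  Bonds broken (reactants):
    C–C: 1 × 358 = 358
    C–H: 6 × 426 = 2556
    Cl–Cl: 1 × 247 = 247
    Σ(broken) = 3161 kJ
  Bonds formed (products):
    C–C: 1 × 358 = 358
    C–Cl: 1 × 333 = 333
    C–H: 5 × 426 = 2130
    H–Cl: 1 × 444 = 444
    Σ(formed) = 3265 kJ
  ΔH_2 = 3161 − 3265 = −104 kJ
ΔH_1 − ΔH_2 = −834 kJ, so reaction 1 has the more negative ΔH; |ΔH_1 − ΔH_2| = 834 kJ.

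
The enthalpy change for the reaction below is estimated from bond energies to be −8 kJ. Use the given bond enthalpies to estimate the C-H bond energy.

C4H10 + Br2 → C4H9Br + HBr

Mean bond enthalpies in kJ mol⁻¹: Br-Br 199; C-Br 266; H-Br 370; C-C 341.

Let D be the C-H bond energy.
Σ(broken) = 1×199 + 3×341 + 10×D = 1222 + 10D
Σ(formed) = 1×266 + 3×341 + 9×D + 1×370 = 1659 + 9D
ΔH = Σ(broken) − Σ(formed) = (1222 + 10D) − (1659 + 9D) = −437 + D
Setting this equal to −8 kJ gives D = 429 kJ/mol.

D(C-H) ≈ 429 kJ/mol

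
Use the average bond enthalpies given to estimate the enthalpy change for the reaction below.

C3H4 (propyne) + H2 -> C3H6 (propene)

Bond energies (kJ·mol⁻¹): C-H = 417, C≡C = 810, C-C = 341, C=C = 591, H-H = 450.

Bonds broken (reactants):
  C≡C: 1 × 810 = 810
  C-C: 1 × 341 = 341
  C-H: 4 × 417 = 1668
  H-H: 1 × 450 = 450
  Σ(broken) = 3269 kJ
Bonds formed (products):
  C-C: 1 × 341 = 341
  C-H: 6 × 417 = 2502
  C=C: 1 × 591 = 591
  Σ(formed) = 3434 kJ
ΔH = Σ(broken) − Σ(formed) = 3269 − 3434 = −165 kJ

ΔH ≈ −165 kJ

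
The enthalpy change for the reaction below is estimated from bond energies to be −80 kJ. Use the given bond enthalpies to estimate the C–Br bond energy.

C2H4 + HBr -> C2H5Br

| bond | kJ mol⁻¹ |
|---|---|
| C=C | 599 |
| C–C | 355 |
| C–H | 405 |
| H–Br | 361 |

Let D be the C–Br bond energy.
Σ(broken) = 4×405 + 1×599 + 1×361 = 2580
Σ(formed) = 1×D + 1×355 + 5×405 = 2380 + D
ΔH = Σ(broken) − Σ(formed) = (2580) − (2380 + D) = +200 − D
Setting this equal to −80 kJ gives D = 280 kJ/mol.

D(C–Br) ≈ 280 kJ/mol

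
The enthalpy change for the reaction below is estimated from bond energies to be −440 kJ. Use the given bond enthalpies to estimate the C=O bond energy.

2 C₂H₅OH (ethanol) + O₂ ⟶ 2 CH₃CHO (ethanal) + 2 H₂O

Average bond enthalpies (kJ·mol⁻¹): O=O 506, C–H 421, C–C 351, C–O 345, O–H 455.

D(C=O) ≈ 784 kJ/mol

Let D be the C=O bond energy.
Σ(broken) = 2×351 + 10×421 + 2×345 + 2×455 + 1×506 = 7018
Σ(formed) = 2×351 + 8×421 + 2×D + 4×455 = 5890 + 2D
ΔH = Σ(broken) − Σ(formed) = (7018) − (5890 + 2D) = +1128 − 2D
Setting this equal to −440 kJ gives 2D = 1568, so D = 784 kJ/mol.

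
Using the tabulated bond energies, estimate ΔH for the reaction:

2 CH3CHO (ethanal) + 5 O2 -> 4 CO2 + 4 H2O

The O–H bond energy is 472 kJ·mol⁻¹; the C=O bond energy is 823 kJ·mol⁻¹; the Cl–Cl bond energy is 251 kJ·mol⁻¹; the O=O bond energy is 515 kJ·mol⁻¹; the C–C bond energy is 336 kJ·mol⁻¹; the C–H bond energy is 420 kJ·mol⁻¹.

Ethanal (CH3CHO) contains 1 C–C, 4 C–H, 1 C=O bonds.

ΔH ≈ −2107 kJ

Bonds broken (reactants):
  C–C: 2 × 336 = 672
  C–H: 8 × 420 = 3360
  C=O: 2 × 823 = 1646
  O=O: 5 × 515 = 2575
  Σ(broken) = 8253 kJ
Bonds formed (products):
  C=O: 8 × 823 = 6584
  O–H: 8 × 472 = 3776
  Σ(formed) = 10360 kJ
ΔH = Σ(broken) − Σ(formed) = 8253 − 10360 = −2107 kJ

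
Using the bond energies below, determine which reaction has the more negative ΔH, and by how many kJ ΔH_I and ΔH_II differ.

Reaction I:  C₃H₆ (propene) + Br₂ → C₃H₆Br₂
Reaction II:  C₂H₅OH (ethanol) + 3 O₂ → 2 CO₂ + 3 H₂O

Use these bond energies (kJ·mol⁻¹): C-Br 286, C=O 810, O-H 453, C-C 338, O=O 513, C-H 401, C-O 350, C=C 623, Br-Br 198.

Reaction II, by 1184 kJ

Reaction I:
  Bonds broken (reactants):
    Br-Br: 1 × 198 = 198
    C-C: 1 × 338 = 338
    C-H: 6 × 401 = 2406
    C=C: 1 × 623 = 623
    Σ(broken) = 3565 kJ
  Bonds formed (products):
    C-Br: 2 × 286 = 572
    C-C: 2 × 338 = 676
    C-H: 6 × 401 = 2406
    Σ(formed) = 3654 kJ
  ΔH_I = 3565 − 3654 = −89 kJ
Reaction II:
  Bonds broken (reactants):
    C-C: 1 × 338 = 338
    C-H: 5 × 401 = 2005
    C-O: 1 × 350 = 350
    O-H: 1 × 453 = 453
    O=O: 3 × 513 = 1539
    Σ(broken) = 4685 kJ
  Bonds formed (products):
    C=O: 4 × 810 = 3240
    O-H: 6 × 453 = 2718
    Σ(formed) = 5958 kJ
  ΔH_II = 4685 − 5958 = −1273 kJ
ΔH_I − ΔH_II = +1184 kJ, so reaction II has the more negative ΔH; |ΔH_I − ΔH_II| = 1184 kJ.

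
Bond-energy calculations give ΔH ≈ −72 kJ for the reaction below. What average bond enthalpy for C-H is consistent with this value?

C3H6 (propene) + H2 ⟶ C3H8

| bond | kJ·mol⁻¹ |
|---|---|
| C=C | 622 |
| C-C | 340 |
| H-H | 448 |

Let D be the C-H bond energy.
Σ(broken) = 1×340 + 6×D + 1×622 + 1×448 = 1410 + 6D
Σ(formed) = 2×340 + 8×D = 680 + 8D
ΔH = Σ(broken) − Σ(formed) = (1410 + 6D) − (680 + 8D) = +730 − 2D
Setting this equal to −72 kJ gives 2D = 802, so D = 401 kJ/mol.

D(C-H) ≈ 401 kJ/mol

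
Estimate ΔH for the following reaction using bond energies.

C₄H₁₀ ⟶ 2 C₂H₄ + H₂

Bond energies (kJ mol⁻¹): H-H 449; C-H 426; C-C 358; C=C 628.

Bonds broken (reactants):
  C-C: 3 × 358 = 1074
  C-H: 10 × 426 = 4260
  Σ(broken) = 5334 kJ
Bonds formed (products):
  C-H: 8 × 426 = 3408
  C=C: 2 × 628 = 1256
  H-H: 1 × 449 = 449
  Σ(formed) = 5113 kJ
ΔH = Σ(broken) − Σ(formed) = 5334 − 5113 = +221 kJ

ΔH ≈ +221 kJ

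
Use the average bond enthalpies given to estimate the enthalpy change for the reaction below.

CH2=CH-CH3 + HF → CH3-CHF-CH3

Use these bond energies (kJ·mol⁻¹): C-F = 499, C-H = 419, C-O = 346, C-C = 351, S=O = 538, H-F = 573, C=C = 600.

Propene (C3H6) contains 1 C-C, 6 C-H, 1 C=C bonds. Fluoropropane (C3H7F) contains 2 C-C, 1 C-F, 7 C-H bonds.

ΔH ≈ −96 kJ

Bonds broken (reactants):
  C-C: 1 × 351 = 351
  C-H: 6 × 419 = 2514
  C=C: 1 × 600 = 600
  H-F: 1 × 573 = 573
  Σ(broken) = 4038 kJ
Bonds formed (products):
  C-C: 2 × 351 = 702
  C-F: 1 × 499 = 499
  C-H: 7 × 419 = 2933
  Σ(formed) = 4134 kJ
ΔH = Σ(broken) − Σ(formed) = 4038 − 4134 = −96 kJ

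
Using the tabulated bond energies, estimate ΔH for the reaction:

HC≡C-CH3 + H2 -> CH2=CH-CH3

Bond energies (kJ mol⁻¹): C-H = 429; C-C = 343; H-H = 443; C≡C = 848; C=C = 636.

ΔH ≈ −203 kJ

Bonds broken (reactants):
  C≡C: 1 × 848 = 848
  C-C: 1 × 343 = 343
  C-H: 4 × 429 = 1716
  H-H: 1 × 443 = 443
  Σ(broken) = 3350 kJ
Bonds formed (products):
  C-C: 1 × 343 = 343
  C-H: 6 × 429 = 2574
  C=C: 1 × 636 = 636
  Σ(formed) = 3553 kJ
ΔH = Σ(broken) − Σ(formed) = 3350 − 3553 = −203 kJ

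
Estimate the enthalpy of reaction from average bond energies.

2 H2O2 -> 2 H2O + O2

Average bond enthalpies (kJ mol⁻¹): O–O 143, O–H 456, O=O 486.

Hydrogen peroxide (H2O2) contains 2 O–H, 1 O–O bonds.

ΔH ≈ −200 kJ

Bonds broken (reactants):
  O–H: 4 × 456 = 1824
  O–O: 2 × 143 = 286
  Σ(broken) = 2110 kJ
Bonds formed (products):
  O–H: 4 × 456 = 1824
  O=O: 1 × 486 = 486
  Σ(formed) = 2310 kJ
ΔH = Σ(broken) − Σ(formed) = 2110 − 2310 = −200 kJ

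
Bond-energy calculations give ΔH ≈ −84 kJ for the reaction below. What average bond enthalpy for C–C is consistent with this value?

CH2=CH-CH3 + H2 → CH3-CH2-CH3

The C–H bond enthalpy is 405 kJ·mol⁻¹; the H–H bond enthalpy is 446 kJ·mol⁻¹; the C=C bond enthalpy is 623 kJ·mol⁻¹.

D(C–C) ≈ 343 kJ/mol

Let D be the C–C bond energy.
Σ(broken) = 1×D + 6×405 + 1×623 + 1×446 = 3499 + D
Σ(formed) = 2×D + 8×405 = 3240 + 2D
ΔH = Σ(broken) − Σ(formed) = (3499 + D) − (3240 + 2D) = +259 − D
Setting this equal to −84 kJ gives D = 343 kJ/mol.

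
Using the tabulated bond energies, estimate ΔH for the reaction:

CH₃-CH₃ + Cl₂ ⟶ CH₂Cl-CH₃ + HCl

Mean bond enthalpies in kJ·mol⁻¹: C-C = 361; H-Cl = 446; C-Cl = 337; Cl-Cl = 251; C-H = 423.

ΔH ≈ −109 kJ

Bonds broken (reactants):
  C-C: 1 × 361 = 361
  C-H: 6 × 423 = 2538
  Cl-Cl: 1 × 251 = 251
  Σ(broken) = 3150 kJ
Bonds formed (products):
  C-C: 1 × 361 = 361
  C-Cl: 1 × 337 = 337
  C-H: 5 × 423 = 2115
  H-Cl: 1 × 446 = 446
  Σ(formed) = 3259 kJ
ΔH = Σ(broken) − Σ(formed) = 3150 − 3259 = −109 kJ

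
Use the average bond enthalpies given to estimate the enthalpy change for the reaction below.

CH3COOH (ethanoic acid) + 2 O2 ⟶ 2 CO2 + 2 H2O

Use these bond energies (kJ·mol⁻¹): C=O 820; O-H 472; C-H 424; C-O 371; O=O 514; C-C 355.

ΔH ≈ −850 kJ

Bonds broken (reactants):
  C-C: 1 × 355 = 355
  C-H: 3 × 424 = 1272
  C-O: 1 × 371 = 371
  C=O: 1 × 820 = 820
  O-H: 1 × 472 = 472
  O=O: 2 × 514 = 1028
  Σ(broken) = 4318 kJ
Bonds formed (products):
  C=O: 4 × 820 = 3280
  O-H: 4 × 472 = 1888
  Σ(formed) = 5168 kJ
ΔH = Σ(broken) − Σ(formed) = 4318 − 5168 = −850 kJ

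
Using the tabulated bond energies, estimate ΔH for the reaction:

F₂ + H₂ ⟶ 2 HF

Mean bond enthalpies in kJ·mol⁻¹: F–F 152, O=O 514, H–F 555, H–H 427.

Bonds broken (reactants):
  F–F: 1 × 152 = 152
  H–H: 1 × 427 = 427
  Σ(broken) = 579 kJ
Bonds formed (products):
  H–F: 2 × 555 = 1110
  Σ(formed) = 1110 kJ
ΔH = Σ(broken) − Σ(formed) = 579 − 1110 = −531 kJ

ΔH ≈ −531 kJ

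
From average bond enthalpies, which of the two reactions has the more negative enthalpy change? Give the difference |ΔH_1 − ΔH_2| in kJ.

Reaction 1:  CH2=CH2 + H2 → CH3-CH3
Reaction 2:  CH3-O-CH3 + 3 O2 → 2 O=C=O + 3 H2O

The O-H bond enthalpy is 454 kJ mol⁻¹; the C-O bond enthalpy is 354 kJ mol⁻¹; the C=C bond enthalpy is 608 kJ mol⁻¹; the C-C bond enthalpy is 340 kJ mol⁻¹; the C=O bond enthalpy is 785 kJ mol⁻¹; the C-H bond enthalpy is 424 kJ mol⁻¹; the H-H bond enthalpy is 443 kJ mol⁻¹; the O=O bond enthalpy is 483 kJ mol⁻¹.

Reaction 1:
  Bonds broken (reactants):
    C-H: 4 × 424 = 1696
    C=C: 1 × 608 = 608
    H-H: 1 × 443 = 443
    Σ(broken) = 2747 kJ
  Bonds formed (products):
    C-C: 1 × 340 = 340
    C-H: 6 × 424 = 2544
    Σ(formed) = 2884 kJ
  ΔH_1 = 2747 − 2884 = −137 kJ
Reaction 2:
  Bonds broken (reactants):
    C-H: 6 × 424 = 2544
    C-O: 2 × 354 = 708
    O=O: 3 × 483 = 1449
    Σ(broken) = 4701 kJ
  Bonds formed (products):
    C=O: 4 × 785 = 3140
    O-H: 6 × 454 = 2724
    Σ(formed) = 5864 kJ
  ΔH_2 = 4701 − 5864 = −1163 kJ
ΔH_1 − ΔH_2 = +1026 kJ, so reaction 2 has the more negative ΔH; |ΔH_1 − ΔH_2| = 1026 kJ.

Reaction 2, by 1026 kJ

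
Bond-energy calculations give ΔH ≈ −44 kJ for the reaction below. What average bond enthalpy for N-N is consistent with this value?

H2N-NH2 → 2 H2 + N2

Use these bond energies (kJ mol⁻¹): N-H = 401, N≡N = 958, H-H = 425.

Let D be the N-N bond energy.
Σ(broken) = 4×401 + 1×D = 1604 + D
Σ(formed) = 2×425 + 1×958 = 1808
ΔH = Σ(broken) − Σ(formed) = (1604 + D) − (1808) = −204 + D
Setting this equal to −44 kJ gives D = 160 kJ/mol.

D(N-N) ≈ 160 kJ/mol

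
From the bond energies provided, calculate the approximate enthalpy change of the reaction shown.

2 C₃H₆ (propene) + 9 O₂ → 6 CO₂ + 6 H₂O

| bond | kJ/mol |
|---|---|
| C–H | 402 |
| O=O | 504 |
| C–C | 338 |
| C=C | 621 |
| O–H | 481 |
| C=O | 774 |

Bonds broken (reactants):
  C–C: 2 × 338 = 676
  C–H: 12 × 402 = 4824
  C=C: 2 × 621 = 1242
  O=O: 9 × 504 = 4536
  Σ(broken) = 11278 kJ
Bonds formed (products):
  C=O: 12 × 774 = 9288
  O–H: 12 × 481 = 5772
  Σ(formed) = 15060 kJ
ΔH = Σ(broken) − Σ(formed) = 11278 − 15060 = −3782 kJ

ΔH ≈ −3782 kJ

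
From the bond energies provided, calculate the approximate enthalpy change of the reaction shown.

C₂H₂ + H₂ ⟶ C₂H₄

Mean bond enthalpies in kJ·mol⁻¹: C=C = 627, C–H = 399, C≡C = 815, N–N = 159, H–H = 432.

Bonds broken (reactants):
  C≡C: 1 × 815 = 815
  C–H: 2 × 399 = 798
  H–H: 1 × 432 = 432
  Σ(broken) = 2045 kJ
Bonds formed (products):
  C–H: 4 × 399 = 1596
  C=C: 1 × 627 = 627
  Σ(formed) = 2223 kJ
ΔH = Σ(broken) − Σ(formed) = 2045 − 2223 = −178 kJ

ΔH ≈ −178 kJ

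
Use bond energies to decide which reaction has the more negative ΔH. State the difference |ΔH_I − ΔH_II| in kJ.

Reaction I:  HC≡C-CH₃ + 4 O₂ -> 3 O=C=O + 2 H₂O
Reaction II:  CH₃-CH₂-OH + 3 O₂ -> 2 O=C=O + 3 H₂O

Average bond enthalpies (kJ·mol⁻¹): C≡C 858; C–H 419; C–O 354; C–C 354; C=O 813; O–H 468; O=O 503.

Reaction I, by 570 kJ

Reaction I:
  Bonds broken (reactants):
    C≡C: 1 × 858 = 858
    C–C: 1 × 354 = 354
    C–H: 4 × 419 = 1676
    O=O: 4 × 503 = 2012
    Σ(broken) = 4900 kJ
  Bonds formed (products):
    C=O: 6 × 813 = 4878
    O–H: 4 × 468 = 1872
    Σ(formed) = 6750 kJ
  ΔH_I = 4900 − 6750 = −1850 kJ
Reaction II:
  Bonds broken (reactants):
    C–C: 1 × 354 = 354
    C–H: 5 × 419 = 2095
    C–O: 1 × 354 = 354
    O–H: 1 × 468 = 468
    O=O: 3 × 503 = 1509
    Σ(broken) = 4780 kJ
  Bonds formed (products):
    C=O: 4 × 813 = 3252
    O–H: 6 × 468 = 2808
    Σ(formed) = 6060 kJ
  ΔH_II = 4780 − 6060 = −1280 kJ
ΔH_I − ΔH_II = −570 kJ, so reaction I has the more negative ΔH; |ΔH_I − ΔH_II| = 570 kJ.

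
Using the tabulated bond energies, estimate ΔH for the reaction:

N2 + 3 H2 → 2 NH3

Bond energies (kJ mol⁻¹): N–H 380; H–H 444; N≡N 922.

ΔH ≈ −26 kJ

Bonds broken (reactants):
  H–H: 3 × 444 = 1332
  N≡N: 1 × 922 = 922
  Σ(broken) = 2254 kJ
Bonds formed (products):
  N–H: 6 × 380 = 2280
  Σ(formed) = 2280 kJ
ΔH = Σ(broken) − Σ(formed) = 2254 − 2280 = −26 kJ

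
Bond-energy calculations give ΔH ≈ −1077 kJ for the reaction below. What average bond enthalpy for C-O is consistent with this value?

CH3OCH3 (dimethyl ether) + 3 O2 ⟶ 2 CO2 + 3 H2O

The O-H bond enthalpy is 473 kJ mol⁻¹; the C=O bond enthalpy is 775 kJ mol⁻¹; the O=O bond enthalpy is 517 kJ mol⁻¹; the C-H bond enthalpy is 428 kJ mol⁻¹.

D(C-O) ≈ 371 kJ/mol

Let D be the C-O bond energy.
Σ(broken) = 6×428 + 2×D + 3×517 = 4119 + 2D
Σ(formed) = 4×775 + 6×473 = 5938
ΔH = Σ(broken) − Σ(formed) = (4119 + 2D) − (5938) = −1819 + 2D
Setting this equal to −1077 kJ gives 2D = 742, so D = 371 kJ/mol.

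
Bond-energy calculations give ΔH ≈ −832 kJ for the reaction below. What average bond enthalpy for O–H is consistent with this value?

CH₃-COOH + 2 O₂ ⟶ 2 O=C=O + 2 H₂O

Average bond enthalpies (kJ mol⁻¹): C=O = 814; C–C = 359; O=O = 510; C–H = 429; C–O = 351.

Let D be the O–H bond energy.
Σ(broken) = 1×359 + 3×429 + 1×351 + 1×814 + 1×D + 2×510 = 3831 + D
Σ(formed) = 4×814 + 4×D = 3256 + 4D
ΔH = Σ(broken) − Σ(formed) = (3831 + D) − (3256 + 4D) = +575 − 3D
Setting this equal to −832 kJ gives 3D = 1407, so D = 469 kJ/mol.

D(O–H) ≈ 469 kJ/mol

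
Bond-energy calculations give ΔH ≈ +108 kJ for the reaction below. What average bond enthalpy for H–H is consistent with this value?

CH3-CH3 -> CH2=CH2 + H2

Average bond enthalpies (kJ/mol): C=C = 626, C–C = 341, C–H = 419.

D(H–H) ≈ 445 kJ/mol

Let D be the H–H bond energy.
Σ(broken) = 1×341 + 6×419 = 2855
Σ(formed) = 4×419 + 1×626 + 1×D = 2302 + D
ΔH = Σ(broken) − Σ(formed) = (2855) − (2302 + D) = +553 − D
Setting this equal to +108 kJ gives D = 445 kJ/mol.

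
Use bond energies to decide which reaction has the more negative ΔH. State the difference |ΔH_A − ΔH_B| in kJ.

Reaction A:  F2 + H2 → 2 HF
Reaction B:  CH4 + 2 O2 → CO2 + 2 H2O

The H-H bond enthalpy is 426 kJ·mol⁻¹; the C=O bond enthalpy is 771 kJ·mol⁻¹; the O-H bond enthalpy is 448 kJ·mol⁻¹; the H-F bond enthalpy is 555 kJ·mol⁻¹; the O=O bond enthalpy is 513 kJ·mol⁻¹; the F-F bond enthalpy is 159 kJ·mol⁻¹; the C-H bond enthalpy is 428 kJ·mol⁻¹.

Reaction B, by 71 kJ

Reaction A:
  Bonds broken (reactants):
    F-F: 1 × 159 = 159
    H-H: 1 × 426 = 426
    Σ(broken) = 585 kJ
  Bonds formed (products):
    H-F: 2 × 555 = 1110
    Σ(formed) = 1110 kJ
  ΔH_A = 585 − 1110 = −525 kJ
Reaction B:
  Bonds broken (reactants):
    C-H: 4 × 428 = 1712
    O=O: 2 × 513 = 1026
    Σ(broken) = 2738 kJ
  Bonds formed (products):
    C=O: 2 × 771 = 1542
    O-H: 4 × 448 = 1792
    Σ(formed) = 3334 kJ
  ΔH_B = 2738 − 3334 = −596 kJ
ΔH_A − ΔH_B = +71 kJ, so reaction B has the more negative ΔH; |ΔH_A − ΔH_B| = 71 kJ.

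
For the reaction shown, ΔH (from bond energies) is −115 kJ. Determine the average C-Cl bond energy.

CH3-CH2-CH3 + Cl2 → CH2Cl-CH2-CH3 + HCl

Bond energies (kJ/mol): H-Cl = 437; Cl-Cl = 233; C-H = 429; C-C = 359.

Let D be the C-Cl bond energy.
Σ(broken) = 2×359 + 8×429 + 1×233 = 4383
Σ(formed) = 2×359 + 1×D + 7×429 + 1×437 = 4158 + D
ΔH = Σ(broken) − Σ(formed) = (4383) − (4158 + D) = +225 − D
Setting this equal to −115 kJ gives D = 340 kJ/mol.

D(C-Cl) ≈ 340 kJ/mol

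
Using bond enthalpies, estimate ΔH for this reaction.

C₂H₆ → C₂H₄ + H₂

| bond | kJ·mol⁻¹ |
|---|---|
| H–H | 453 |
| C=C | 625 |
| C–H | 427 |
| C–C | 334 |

ΔH ≈ +110 kJ

Bonds broken (reactants):
  C–C: 1 × 334 = 334
  C–H: 6 × 427 = 2562
  Σ(broken) = 2896 kJ
Bonds formed (products):
  C–H: 4 × 427 = 1708
  C=C: 1 × 625 = 625
  H–H: 1 × 453 = 453
  Σ(formed) = 2786 kJ
ΔH = Σ(broken) − Σ(formed) = 2896 − 2786 = +110 kJ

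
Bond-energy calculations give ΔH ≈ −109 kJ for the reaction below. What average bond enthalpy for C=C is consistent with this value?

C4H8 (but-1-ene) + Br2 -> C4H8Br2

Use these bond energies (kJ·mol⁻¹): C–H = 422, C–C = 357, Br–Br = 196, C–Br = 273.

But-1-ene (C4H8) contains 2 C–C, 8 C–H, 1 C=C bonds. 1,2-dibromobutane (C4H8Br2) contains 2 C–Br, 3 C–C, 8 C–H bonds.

D(C=C) ≈ 598 kJ/mol

Let D be the C=C bond energy.
Σ(broken) = 1×196 + 2×357 + 8×422 + 1×D = 4286 + D
Σ(formed) = 2×273 + 3×357 + 8×422 = 4993
ΔH = Σ(broken) − Σ(formed) = (4286 + D) − (4993) = −707 + D
Setting this equal to −109 kJ gives D = 598 kJ/mol.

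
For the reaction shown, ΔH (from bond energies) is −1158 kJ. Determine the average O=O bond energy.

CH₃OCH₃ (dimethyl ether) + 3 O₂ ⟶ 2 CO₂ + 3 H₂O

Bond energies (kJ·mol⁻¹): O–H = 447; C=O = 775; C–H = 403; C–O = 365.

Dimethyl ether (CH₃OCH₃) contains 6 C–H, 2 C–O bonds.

D(O=O) ≈ 492 kJ/mol

Let D be the O=O bond energy.
Σ(broken) = 6×403 + 2×365 + 3×D = 3148 + 3D
Σ(formed) = 4×775 + 6×447 = 5782
ΔH = Σ(broken) − Σ(formed) = (3148 + 3D) − (5782) = −2634 + 3D
Setting this equal to −1158 kJ gives 3D = 1476, so D = 492 kJ/mol.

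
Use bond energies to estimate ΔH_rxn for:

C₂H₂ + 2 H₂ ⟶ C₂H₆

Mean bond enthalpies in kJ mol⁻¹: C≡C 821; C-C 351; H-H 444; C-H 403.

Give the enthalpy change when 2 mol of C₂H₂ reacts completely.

ΔH = −508 kJ

Bonds broken (reactants):
  C≡C: 1 × 821 = 821
  C-H: 2 × 403 = 806
  H-H: 2 × 444 = 888
  Σ(broken) = 2515 kJ
Bonds formed (products):
  C-C: 1 × 351 = 351
  C-H: 6 × 403 = 2418
  Σ(formed) = 2769 kJ
ΔH = Σ(broken) − Σ(formed) = 2515 − 2769 = −254 kJ
For 2× the reaction as written: 2 × (−254) = −508 kJ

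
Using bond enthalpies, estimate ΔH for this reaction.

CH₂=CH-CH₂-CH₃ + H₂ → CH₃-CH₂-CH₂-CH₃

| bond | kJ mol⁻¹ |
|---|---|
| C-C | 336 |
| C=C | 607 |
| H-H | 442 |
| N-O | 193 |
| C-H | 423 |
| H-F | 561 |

ΔH ≈ −133 kJ

Bonds broken (reactants):
  C-C: 2 × 336 = 672
  C-H: 8 × 423 = 3384
  C=C: 1 × 607 = 607
  H-H: 1 × 442 = 442
  Σ(broken) = 5105 kJ
Bonds formed (products):
  C-C: 3 × 336 = 1008
  C-H: 10 × 423 = 4230
  Σ(formed) = 5238 kJ
ΔH = Σ(broken) − Σ(formed) = 5105 − 5238 = −133 kJ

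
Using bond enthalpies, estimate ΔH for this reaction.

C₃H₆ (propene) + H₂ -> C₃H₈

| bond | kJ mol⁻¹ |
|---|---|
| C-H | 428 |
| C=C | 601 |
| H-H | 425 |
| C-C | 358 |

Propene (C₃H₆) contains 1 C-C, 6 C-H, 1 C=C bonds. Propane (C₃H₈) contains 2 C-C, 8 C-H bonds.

ΔH ≈ −188 kJ

Bonds broken (reactants):
  C-C: 1 × 358 = 358
  C-H: 6 × 428 = 2568
  C=C: 1 × 601 = 601
  H-H: 1 × 425 = 425
  Σ(broken) = 3952 kJ
Bonds formed (products):
  C-C: 2 × 358 = 716
  C-H: 8 × 428 = 3424
  Σ(formed) = 4140 kJ
ΔH = Σ(broken) − Σ(formed) = 3952 − 4140 = −188 kJ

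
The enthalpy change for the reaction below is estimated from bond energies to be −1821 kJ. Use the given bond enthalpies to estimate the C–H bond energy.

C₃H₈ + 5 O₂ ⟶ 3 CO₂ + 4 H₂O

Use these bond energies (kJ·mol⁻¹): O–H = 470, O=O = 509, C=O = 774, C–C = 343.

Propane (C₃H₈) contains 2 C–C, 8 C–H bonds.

Let D be the C–H bond energy.
Σ(broken) = 2×343 + 8×D + 5×509 = 3231 + 8D
Σ(formed) = 6×774 + 8×470 = 8404
ΔH = Σ(broken) − Σ(formed) = (3231 + 8D) − (8404) = −5173 + 8D
Setting this equal to −1821 kJ gives 8D = 3352, so D = 419 kJ/mol.

D(C–H) ≈ 419 kJ/mol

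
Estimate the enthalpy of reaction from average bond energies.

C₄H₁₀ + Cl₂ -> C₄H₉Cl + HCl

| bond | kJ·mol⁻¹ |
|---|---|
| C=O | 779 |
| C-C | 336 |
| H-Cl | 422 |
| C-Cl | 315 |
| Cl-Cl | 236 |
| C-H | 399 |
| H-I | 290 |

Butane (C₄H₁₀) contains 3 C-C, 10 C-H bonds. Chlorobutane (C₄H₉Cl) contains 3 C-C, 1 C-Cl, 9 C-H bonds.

ΔH ≈ −102 kJ

Bonds broken (reactants):
  C-C: 3 × 336 = 1008
  C-H: 10 × 399 = 3990
  Cl-Cl: 1 × 236 = 236
  Σ(broken) = 5234 kJ
Bonds formed (products):
  C-C: 3 × 336 = 1008
  C-Cl: 1 × 315 = 315
  C-H: 9 × 399 = 3591
  H-Cl: 1 × 422 = 422
  Σ(formed) = 5336 kJ
ΔH = Σ(broken) − Σ(formed) = 5234 − 5336 = −102 kJ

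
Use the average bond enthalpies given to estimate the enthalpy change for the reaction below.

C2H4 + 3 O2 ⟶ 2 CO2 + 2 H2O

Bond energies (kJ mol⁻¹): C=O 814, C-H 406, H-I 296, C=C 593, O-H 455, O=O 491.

ΔH ≈ −1386 kJ

Bonds broken (reactants):
  C-H: 4 × 406 = 1624
  C=C: 1 × 593 = 593
  O=O: 3 × 491 = 1473
  Σ(broken) = 3690 kJ
Bonds formed (products):
  C=O: 4 × 814 = 3256
  O-H: 4 × 455 = 1820
  Σ(formed) = 5076 kJ
ΔH = Σ(broken) − Σ(formed) = 3690 − 5076 = −1386 kJ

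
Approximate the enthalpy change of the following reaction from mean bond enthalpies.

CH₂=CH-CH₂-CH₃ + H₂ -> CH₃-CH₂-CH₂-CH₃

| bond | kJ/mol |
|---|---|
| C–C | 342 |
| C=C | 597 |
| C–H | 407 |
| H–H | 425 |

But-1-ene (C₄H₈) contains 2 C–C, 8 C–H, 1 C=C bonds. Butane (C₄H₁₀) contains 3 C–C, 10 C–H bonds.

ΔH ≈ −134 kJ

Bonds broken (reactants):
  C–C: 2 × 342 = 684
  C–H: 8 × 407 = 3256
  C=C: 1 × 597 = 597
  H–H: 1 × 425 = 425
  Σ(broken) = 4962 kJ
Bonds formed (products):
  C–C: 3 × 342 = 1026
  C–H: 10 × 407 = 4070
  Σ(formed) = 5096 kJ
ΔH = Σ(broken) − Σ(formed) = 4962 − 5096 = −134 kJ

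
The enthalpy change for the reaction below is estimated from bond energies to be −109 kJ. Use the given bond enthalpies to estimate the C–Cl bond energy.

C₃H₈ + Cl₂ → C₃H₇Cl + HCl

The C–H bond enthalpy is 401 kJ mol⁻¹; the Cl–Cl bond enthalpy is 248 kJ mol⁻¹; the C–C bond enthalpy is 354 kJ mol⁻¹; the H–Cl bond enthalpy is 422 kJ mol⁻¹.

Let D be the C–Cl bond energy.
Σ(broken) = 2×354 + 8×401 + 1×248 = 4164
Σ(formed) = 2×354 + 1×D + 7×401 + 1×422 = 3937 + D
ΔH = Σ(broken) − Σ(formed) = (4164) − (3937 + D) = +227 − D
Setting this equal to −109 kJ gives D = 336 kJ/mol.

D(C–Cl) ≈ 336 kJ/mol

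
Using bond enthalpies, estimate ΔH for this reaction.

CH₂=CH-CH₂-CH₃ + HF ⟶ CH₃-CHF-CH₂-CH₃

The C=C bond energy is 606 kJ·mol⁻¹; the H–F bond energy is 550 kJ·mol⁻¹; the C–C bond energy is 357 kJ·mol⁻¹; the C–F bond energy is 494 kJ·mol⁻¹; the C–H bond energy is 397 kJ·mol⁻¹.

ΔH ≈ −92 kJ

Bonds broken (reactants):
  C–C: 2 × 357 = 714
  C–H: 8 × 397 = 3176
  C=C: 1 × 606 = 606
  H–F: 1 × 550 = 550
  Σ(broken) = 5046 kJ
Bonds formed (products):
  C–C: 3 × 357 = 1071
  C–F: 1 × 494 = 494
  C–H: 9 × 397 = 3573
  Σ(formed) = 5138 kJ
ΔH = Σ(broken) − Σ(formed) = 5046 − 5138 = −92 kJ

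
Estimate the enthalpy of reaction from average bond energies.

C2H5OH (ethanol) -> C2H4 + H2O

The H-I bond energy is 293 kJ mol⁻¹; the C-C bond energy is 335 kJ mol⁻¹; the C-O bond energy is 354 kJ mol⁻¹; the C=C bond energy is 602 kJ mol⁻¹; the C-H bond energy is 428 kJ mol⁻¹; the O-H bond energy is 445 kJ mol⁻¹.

ΔH ≈ +70 kJ

Bonds broken (reactants):
  C-C: 1 × 335 = 335
  C-H: 5 × 428 = 2140
  C-O: 1 × 354 = 354
  O-H: 1 × 445 = 445
  Σ(broken) = 3274 kJ
Bonds formed (products):
  C-H: 4 × 428 = 1712
  C=C: 1 × 602 = 602
  O-H: 2 × 445 = 890
  Σ(formed) = 3204 kJ
ΔH = Σ(broken) − Σ(formed) = 3274 − 3204 = +70 kJ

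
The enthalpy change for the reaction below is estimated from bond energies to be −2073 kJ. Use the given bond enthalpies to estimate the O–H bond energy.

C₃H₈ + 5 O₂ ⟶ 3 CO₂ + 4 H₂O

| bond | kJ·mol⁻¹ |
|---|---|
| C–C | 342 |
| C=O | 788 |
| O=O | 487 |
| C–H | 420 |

D(O–H) ≈ 478 kJ/mol

Let D be the O–H bond energy.
Σ(broken) = 2×342 + 8×420 + 5×487 = 6479
Σ(formed) = 6×788 + 8×D = 4728 + 8D
ΔH = Σ(broken) − Σ(formed) = (6479) − (4728 + 8D) = +1751 − 8D
Setting this equal to −2073 kJ gives 8D = 3824, so D = 478 kJ/mol.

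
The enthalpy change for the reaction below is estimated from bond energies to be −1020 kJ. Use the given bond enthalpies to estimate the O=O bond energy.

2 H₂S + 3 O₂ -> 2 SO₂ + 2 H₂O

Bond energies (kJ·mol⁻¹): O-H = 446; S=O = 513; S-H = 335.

Let D be the O=O bond energy.
Σ(broken) = 3×D + 4×335 = 1340 + 3D
Σ(formed) = 4×446 + 4×513 = 3836
ΔH = Σ(broken) − Σ(formed) = (1340 + 3D) − (3836) = −2496 + 3D
Setting this equal to −1020 kJ gives 3D = 1476, so D = 492 kJ/mol.

D(O=O) ≈ 492 kJ/mol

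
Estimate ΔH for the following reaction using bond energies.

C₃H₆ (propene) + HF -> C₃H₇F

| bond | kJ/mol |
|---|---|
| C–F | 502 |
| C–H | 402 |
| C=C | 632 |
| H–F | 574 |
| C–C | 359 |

Bonds broken (reactants):
  C–C: 1 × 359 = 359
  C–H: 6 × 402 = 2412
  C=C: 1 × 632 = 632
  H–F: 1 × 574 = 574
  Σ(broken) = 3977 kJ
Bonds formed (products):
  C–C: 2 × 359 = 718
  C–F: 1 × 502 = 502
  C–H: 7 × 402 = 2814
  Σ(formed) = 4034 kJ
ΔH = Σ(broken) − Σ(formed) = 3977 − 4034 = −57 kJ

ΔH ≈ −57 kJ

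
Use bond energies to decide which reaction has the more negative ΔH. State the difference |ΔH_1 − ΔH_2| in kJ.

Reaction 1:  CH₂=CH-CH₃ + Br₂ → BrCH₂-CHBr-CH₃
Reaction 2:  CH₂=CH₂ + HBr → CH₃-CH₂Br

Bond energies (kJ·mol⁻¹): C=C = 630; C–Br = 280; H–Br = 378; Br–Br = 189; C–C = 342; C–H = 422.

Reaction 1, by 47 kJ

Reaction 1:
  Bonds broken (reactants):
    Br–Br: 1 × 189 = 189
    C–C: 1 × 342 = 342
    C–H: 6 × 422 = 2532
    C=C: 1 × 630 = 630
    Σ(broken) = 3693 kJ
  Bonds formed (products):
    C–Br: 2 × 280 = 560
    C–C: 2 × 342 = 684
    C–H: 6 × 422 = 2532
    Σ(formed) = 3776 kJ
  ΔH_1 = 3693 − 3776 = −83 kJ
Reaction 2:
  Bonds broken (reactants):
    C–H: 4 × 422 = 1688
    C=C: 1 × 630 = 630
    H–Br: 1 × 378 = 378
    Σ(broken) = 2696 kJ
  Bonds formed (products):
    C–Br: 1 × 280 = 280
    C–C: 1 × 342 = 342
    C–H: 5 × 422 = 2110
    Σ(formed) = 2732 kJ
  ΔH_2 = 2696 − 2732 = −36 kJ
ΔH_1 − ΔH_2 = −47 kJ, so reaction 1 has the more negative ΔH; |ΔH_1 − ΔH_2| = 47 kJ.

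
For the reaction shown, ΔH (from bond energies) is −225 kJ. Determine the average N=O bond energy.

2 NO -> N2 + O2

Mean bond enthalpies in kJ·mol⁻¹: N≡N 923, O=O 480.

Let D be the N=O bond energy.
Σ(broken) = 2×D = 2D
Σ(formed) = 1×923 + 1×480 = 1403
ΔH = Σ(broken) − Σ(formed) = (2D) − (1403) = −1403 + 2D
Setting this equal to −225 kJ gives 2D = 1178, so D = 589 kJ/mol.

D(N=O) ≈ 589 kJ/mol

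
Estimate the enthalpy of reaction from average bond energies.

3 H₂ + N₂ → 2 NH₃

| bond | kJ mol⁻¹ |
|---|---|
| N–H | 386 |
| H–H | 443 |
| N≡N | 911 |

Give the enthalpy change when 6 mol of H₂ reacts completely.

Bonds broken (reactants):
  H–H: 3 × 443 = 1329
  N≡N: 1 × 911 = 911
  Σ(broken) = 2240 kJ
Bonds formed (products):
  N–H: 6 × 386 = 2316
  Σ(formed) = 2316 kJ
ΔH = Σ(broken) − Σ(formed) = 2240 − 2316 = −76 kJ
For 2× the reaction as written: 2 × (−76) = −152 kJ

ΔH = −152 kJ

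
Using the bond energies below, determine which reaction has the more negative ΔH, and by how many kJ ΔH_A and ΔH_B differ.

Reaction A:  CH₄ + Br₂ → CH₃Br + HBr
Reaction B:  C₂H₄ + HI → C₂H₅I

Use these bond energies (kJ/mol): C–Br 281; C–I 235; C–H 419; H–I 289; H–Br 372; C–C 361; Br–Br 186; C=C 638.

Reaction B, by 40 kJ

Reaction A:
  Bonds broken (reactants):
    Br–Br: 1 × 186 = 186
    C–H: 4 × 419 = 1676
    Σ(broken) = 1862 kJ
  Bonds formed (products):
    C–Br: 1 × 281 = 281
    C–H: 3 × 419 = 1257
    H–Br: 1 × 372 = 372
    Σ(formed) = 1910 kJ
  ΔH_A = 1862 − 1910 = −48 kJ
Reaction B:
  Bonds broken (reactants):
    C–H: 4 × 419 = 1676
    C=C: 1 × 638 = 638
    H–I: 1 × 289 = 289
    Σ(broken) = 2603 kJ
  Bonds formed (products):
    C–C: 1 × 361 = 361
    C–H: 5 × 419 = 2095
    C–I: 1 × 235 = 235
    Σ(formed) = 2691 kJ
  ΔH_B = 2603 − 2691 = −88 kJ
ΔH_A − ΔH_B = +40 kJ, so reaction B has the more negative ΔH; |ΔH_A − ΔH_B| = 40 kJ.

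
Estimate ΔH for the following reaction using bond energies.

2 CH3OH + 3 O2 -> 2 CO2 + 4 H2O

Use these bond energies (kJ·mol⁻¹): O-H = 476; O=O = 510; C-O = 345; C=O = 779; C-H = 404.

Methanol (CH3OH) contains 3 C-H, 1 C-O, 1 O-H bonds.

Bonds broken (reactants):
  C-H: 6 × 404 = 2424
  C-O: 2 × 345 = 690
  O-H: 2 × 476 = 952
  O=O: 3 × 510 = 1530
  Σ(broken) = 5596 kJ
Bonds formed (products):
  C=O: 4 × 779 = 3116
  O-H: 8 × 476 = 3808
  Σ(formed) = 6924 kJ
ΔH = Σ(broken) − Σ(formed) = 5596 − 6924 = −1328 kJ

ΔH ≈ −1328 kJ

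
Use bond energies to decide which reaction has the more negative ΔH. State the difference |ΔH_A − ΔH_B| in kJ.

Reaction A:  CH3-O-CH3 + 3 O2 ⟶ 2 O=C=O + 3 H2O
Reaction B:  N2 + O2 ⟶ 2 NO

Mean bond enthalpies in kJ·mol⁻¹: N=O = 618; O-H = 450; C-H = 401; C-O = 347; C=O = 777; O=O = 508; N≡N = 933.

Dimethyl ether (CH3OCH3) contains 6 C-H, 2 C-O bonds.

Reaction A, by 1389 kJ

Reaction A:
  Bonds broken (reactants):
    C-H: 6 × 401 = 2406
    C-O: 2 × 347 = 694
    O=O: 3 × 508 = 1524
    Σ(broken) = 4624 kJ
  Bonds formed (products):
    C=O: 4 × 777 = 3108
    O-H: 6 × 450 = 2700
    Σ(formed) = 5808 kJ
  ΔH_A = 4624 − 5808 = −1184 kJ
Reaction B:
  Bonds broken (reactants):
    N≡N: 1 × 933 = 933
    O=O: 1 × 508 = 508
    Σ(broken) = 1441 kJ
  Bonds formed (products):
    N=O: 2 × 618 = 1236
    Σ(formed) = 1236 kJ
  ΔH_B = 1441 − 1236 = +205 kJ
ΔH_A − ΔH_B = −1389 kJ, so reaction A has the more negative ΔH; |ΔH_A − ΔH_B| = 1389 kJ.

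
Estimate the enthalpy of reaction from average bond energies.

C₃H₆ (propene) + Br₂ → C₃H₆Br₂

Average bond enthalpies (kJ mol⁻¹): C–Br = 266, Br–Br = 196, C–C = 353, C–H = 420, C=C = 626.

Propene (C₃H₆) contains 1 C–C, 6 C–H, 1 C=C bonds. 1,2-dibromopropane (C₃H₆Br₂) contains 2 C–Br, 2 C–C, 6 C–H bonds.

ΔH ≈ −63 kJ

Bonds broken (reactants):
  Br–Br: 1 × 196 = 196
  C–C: 1 × 353 = 353
  C–H: 6 × 420 = 2520
  C=C: 1 × 626 = 626
  Σ(broken) = 3695 kJ
Bonds formed (products):
  C–Br: 2 × 266 = 532
  C–C: 2 × 353 = 706
  C–H: 6 × 420 = 2520
  Σ(formed) = 3758 kJ
ΔH = Σ(broken) − Σ(formed) = 3695 − 3758 = −63 kJ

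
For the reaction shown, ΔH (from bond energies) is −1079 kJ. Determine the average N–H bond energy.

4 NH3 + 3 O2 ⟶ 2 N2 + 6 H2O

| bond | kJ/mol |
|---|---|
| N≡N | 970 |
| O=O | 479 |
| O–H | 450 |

D(N–H) ≈ 402 kJ/mol

Let D be the N–H bond energy.
Σ(broken) = 12×D + 3×479 = 1437 + 12D
Σ(formed) = 2×970 + 12×450 = 7340
ΔH = Σ(broken) − Σ(formed) = (1437 + 12D) − (7340) = −5903 + 12D
Setting this equal to −1079 kJ gives 12D = 4824, so D = 402 kJ/mol.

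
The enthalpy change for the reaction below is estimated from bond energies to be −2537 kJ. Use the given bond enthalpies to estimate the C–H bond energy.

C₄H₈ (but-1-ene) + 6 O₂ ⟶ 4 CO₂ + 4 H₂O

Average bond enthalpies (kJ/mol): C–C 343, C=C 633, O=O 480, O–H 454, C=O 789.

D(C–H) ≈ 401 kJ/mol

Let D be the C–H bond energy.
Σ(broken) = 2×343 + 8×D + 1×633 + 6×480 = 4199 + 8D
Σ(formed) = 8×789 + 8×454 = 9944
ΔH = Σ(broken) − Σ(formed) = (4199 + 8D) − (9944) = −5745 + 8D
Setting this equal to −2537 kJ gives 8D = 3208, so D = 401 kJ/mol.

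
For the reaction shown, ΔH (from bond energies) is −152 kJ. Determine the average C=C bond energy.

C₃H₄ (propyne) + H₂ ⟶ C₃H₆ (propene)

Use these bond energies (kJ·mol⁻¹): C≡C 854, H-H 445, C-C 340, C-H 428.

D(C=C) ≈ 595 kJ/mol

Let D be the C=C bond energy.
Σ(broken) = 1×854 + 1×340 + 4×428 + 1×445 = 3351
Σ(formed) = 1×340 + 6×428 + 1×D = 2908 + D
ΔH = Σ(broken) − Σ(formed) = (3351) − (2908 + D) = +443 − D
Setting this equal to −152 kJ gives D = 595 kJ/mol.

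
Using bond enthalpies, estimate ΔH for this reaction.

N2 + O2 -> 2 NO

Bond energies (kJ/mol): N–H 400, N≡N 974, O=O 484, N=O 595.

ΔH ≈ +268 kJ

Bonds broken (reactants):
  N≡N: 1 × 974 = 974
  O=O: 1 × 484 = 484
  Σ(broken) = 1458 kJ
Bonds formed (products):
  N=O: 2 × 595 = 1190
  Σ(formed) = 1190 kJ
ΔH = Σ(broken) − Σ(formed) = 1458 − 1190 = +268 kJ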